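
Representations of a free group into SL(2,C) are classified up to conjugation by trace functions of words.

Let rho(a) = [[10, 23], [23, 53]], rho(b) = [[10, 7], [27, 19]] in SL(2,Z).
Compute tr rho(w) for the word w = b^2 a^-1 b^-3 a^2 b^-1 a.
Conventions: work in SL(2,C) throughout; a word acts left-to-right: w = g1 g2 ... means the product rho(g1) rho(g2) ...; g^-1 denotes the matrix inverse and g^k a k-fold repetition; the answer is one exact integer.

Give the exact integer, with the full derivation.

-11687117678398

rho(b) = [[10, 7], [27, 19]]
... * rho(b) = [[10, 7], [27, 19]]  ->  [[289, 203], [783, 550]]
... * rho(a^-1) = [[53, -23], [-23, 10]]  ->  [[10648, -4617], [28849, -12509]]
... * rho(b^-1) = [[19, -7], [-27, 10]]  ->  [[326971, -120706], [885874, -327033]]
... * rho(b^-1) = [[19, -7], [-27, 10]]  ->  [[9471511, -3495857], [25661497, -9471448]]
... * rho(b^-1) = [[19, -7], [-27, 10]]  ->  [[274346848, -101259147], [743297539, -274344959]]
... * rho(a) = [[10, 23], [23, 53]]  ->  [[414508099, 943242713], [1123041333, 2555560570]]
... * rho(a) = [[10, 23], [23, 53]]  ->  [[25839663389, 59525550066], [70008306440, 161274660869]]
... * rho(b^-1) = [[19, -7], [-27, 10]]  ->  [[-1116236247391, 414377856937], [-3024258021103, 1122688463610]]
... * rho(a) = [[10, 23], [23, 53]]  ->  [[-1631671764359, -3711407272332], [-4420745548000, -10055445914039]]
tr = -1631671764359 + -10055445914039 = -11687117678398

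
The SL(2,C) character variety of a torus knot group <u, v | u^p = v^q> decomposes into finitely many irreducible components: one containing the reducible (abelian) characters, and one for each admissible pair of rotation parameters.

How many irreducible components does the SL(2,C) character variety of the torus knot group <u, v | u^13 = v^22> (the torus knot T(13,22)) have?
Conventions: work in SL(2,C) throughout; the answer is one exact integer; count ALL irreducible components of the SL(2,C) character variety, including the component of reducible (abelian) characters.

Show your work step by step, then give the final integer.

In the torus knot group T(13,22), u^13 = v^22 is central, so an irreducible representation sends it to +I or -I (Schur).
So on each irreducible component the traces are pinned: tr(u) = 2*cos(pi*alpha/13) with 1 <= alpha <= 12, tr(v) = 2*cos(pi*beta/22) with 1 <= beta <= 21.
u^13 = (-1)^alpha I and v^22 = (-1)^beta I must agree, so alpha and beta have equal parity.
Counting: 6 odd alphas x 11 odd betas + 6 even alphas x 10 even betas = 66 + 60 = 126.
Total: 126 irreducible-character components + 1 reducible (abelian) component = 127.

127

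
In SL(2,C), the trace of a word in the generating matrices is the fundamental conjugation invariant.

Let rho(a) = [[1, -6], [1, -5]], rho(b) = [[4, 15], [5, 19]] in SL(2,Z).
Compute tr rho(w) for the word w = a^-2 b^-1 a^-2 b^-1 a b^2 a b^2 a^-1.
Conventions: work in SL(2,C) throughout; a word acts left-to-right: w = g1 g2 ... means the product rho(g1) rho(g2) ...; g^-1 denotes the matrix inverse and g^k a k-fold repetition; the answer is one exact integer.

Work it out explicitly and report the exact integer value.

rho(a^-1) = [[-5, 6], [-1, 1]]
... * rho(a^-1) = [[-5, 6], [-1, 1]]  ->  [[19, -24], [4, -5]]
... * rho(b^-1) = [[19, -15], [-5, 4]]  ->  [[481, -381], [101, -80]]
... * rho(a^-1) = [[-5, 6], [-1, 1]]  ->  [[-2024, 2505], [-425, 526]]
... * rho(a^-1) = [[-5, 6], [-1, 1]]  ->  [[7615, -9639], [1599, -2024]]
... * rho(b^-1) = [[19, -15], [-5, 4]]  ->  [[192880, -152781], [40501, -32081]]
... * rho(a) = [[1, -6], [1, -5]]  ->  [[40099, -393375], [8420, -82601]]
... * rho(b) = [[4, 15], [5, 19]]  ->  [[-1806479, -6872640], [-379325, -1443119]]
... * rho(b) = [[4, 15], [5, 19]]  ->  [[-41589116, -157677345], [-8732895, -33109136]]
... * rho(a) = [[1, -6], [1, -5]]  ->  [[-199266461, 1037921421], [-41842031, 217943050]]
... * rho(b) = [[4, 15], [5, 19]]  ->  [[4392541261, 16731510084], [922347126, 3513287485]]
... * rho(b) = [[4, 15], [5, 19]]  ->  [[101227715464, 383786810511], [21255825929, 80587669105]]
... * rho(a^-1) = [[-5, 6], [-1, 1]]  ->  [[-889925387831, 991153103295], [-186866798750, 208122624679]]
tr = -889925387831 + 208122624679 = -681802763152

-681802763152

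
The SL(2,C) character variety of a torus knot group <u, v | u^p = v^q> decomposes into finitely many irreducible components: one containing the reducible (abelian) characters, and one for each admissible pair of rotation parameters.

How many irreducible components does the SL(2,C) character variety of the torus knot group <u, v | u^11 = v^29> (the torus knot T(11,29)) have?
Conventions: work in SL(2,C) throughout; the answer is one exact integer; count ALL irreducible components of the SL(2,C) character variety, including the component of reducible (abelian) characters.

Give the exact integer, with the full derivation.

In the torus knot group T(11,29), u^11 = v^29 is central, so an irreducible representation sends it to +I or -I (Schur).
On an irreducible component, tr(u) is locked at 2*cos(pi*alpha/11) for some alpha in 1..10, and tr(v) at 2*cos(pi*beta/29) for some beta in 1..28.
Consistency of u^11 = (-1)^alpha I with v^29 = (-1)^beta I forces alpha = beta (mod 2).
Enumerate parity-matched pairs: 5*14 odd-odd plus 5*14 even-even gives 140.
components with irreducible characters: 140; plus the single component of reducible (abelian) characters: total 141.

141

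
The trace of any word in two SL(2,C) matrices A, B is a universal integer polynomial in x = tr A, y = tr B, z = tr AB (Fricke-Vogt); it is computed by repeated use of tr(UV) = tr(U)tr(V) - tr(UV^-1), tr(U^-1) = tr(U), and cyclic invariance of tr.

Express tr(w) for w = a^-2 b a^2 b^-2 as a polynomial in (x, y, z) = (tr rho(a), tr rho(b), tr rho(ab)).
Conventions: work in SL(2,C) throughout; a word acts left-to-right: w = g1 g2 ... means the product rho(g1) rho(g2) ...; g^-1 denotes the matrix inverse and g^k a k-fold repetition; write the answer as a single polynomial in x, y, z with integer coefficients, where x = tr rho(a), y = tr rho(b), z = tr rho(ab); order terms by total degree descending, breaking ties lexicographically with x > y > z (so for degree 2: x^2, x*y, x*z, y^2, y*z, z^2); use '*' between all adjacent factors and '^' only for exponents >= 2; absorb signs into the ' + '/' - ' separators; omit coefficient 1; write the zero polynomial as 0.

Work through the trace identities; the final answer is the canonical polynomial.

-x^3*y^2*z + x^4*y + x^2*y^3 + x^2*y*z^2 - 4*x^2*y + y

tr(a^2) = tr(a) tr(a) - tr(1) = x^2 - 2
tr(a b a) = tr(a) tr(b a) - tr(b) = x*z - y
tr(a b a^2) = tr(a) tr(a b a) - tr(a b) = x^2*z - x*y - z
tr(b a b a) = tr(b a) tr(b a) - tr(1)   [split at repeated b] = z^2 - 2
tr(b a b) = tr(b) tr(a b) - tr(a) = y*z - x
tr(a b a^2 b) = tr(a) tr(b a b a) - tr(b a b) = x*z^2 - y*z - x
tr(b a^2 b^-1 a) = tr(a b a^2) tr(b) - tr(a b a^2 b) = x^2*y*z - x*y^2 - x*z^2 + x
tr(b^-1 a^-1 b a^2) = tr(b a^2 b^-1) tr(a) - tr(b a^2 b^-1 a) = -x^2*y*z + x^3 + x*y^2 + x*z^2 - 3*x
tr(b a^2 b^-2 a^-1) = tr(b^-1 a^-1 b a^2) tr(b) - tr(b^-1 a^-1 b a^2 b) = -x^2*y^2*z + x^3*y + x*y^3 + x*y*z^2 - 3*x*y - z
tr(a^2 b^-1) = tr(a^2) tr(b) - tr(a^2 b) = x^2*y - x*z - y
tr(a^-2 b a^2 b^-2) = tr(b a^2 b^-2 a^-1) tr(a) - tr(b a^2 b^-2) = -x^3*y^2*z + x^4*y + x^2*y^3 + x^2*y*z^2 - 4*x^2*y + y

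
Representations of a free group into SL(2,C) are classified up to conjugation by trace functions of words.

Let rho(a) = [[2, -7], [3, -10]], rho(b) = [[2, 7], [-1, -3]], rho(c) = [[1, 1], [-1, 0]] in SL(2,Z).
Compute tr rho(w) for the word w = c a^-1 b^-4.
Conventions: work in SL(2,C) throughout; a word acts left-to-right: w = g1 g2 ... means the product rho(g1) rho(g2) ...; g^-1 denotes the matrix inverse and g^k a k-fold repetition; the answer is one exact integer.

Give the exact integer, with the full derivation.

rho(c) = [[1, 1], [-1, 0]]
... * rho(a^-1) = [[-10, 7], [-3, 2]]  ->  [[-13, 9], [10, -7]]
... * rho(b^-1) = [[-3, -7], [1, 2]]  ->  [[48, 109], [-37, -84]]
... * rho(b^-1) = [[-3, -7], [1, 2]]  ->  [[-35, -118], [27, 91]]
... * rho(b^-1) = [[-3, -7], [1, 2]]  ->  [[-13, 9], [10, -7]]
... * rho(b^-1) = [[-3, -7], [1, 2]]  ->  [[48, 109], [-37, -84]]
tr = 48 + -84 = -36

-36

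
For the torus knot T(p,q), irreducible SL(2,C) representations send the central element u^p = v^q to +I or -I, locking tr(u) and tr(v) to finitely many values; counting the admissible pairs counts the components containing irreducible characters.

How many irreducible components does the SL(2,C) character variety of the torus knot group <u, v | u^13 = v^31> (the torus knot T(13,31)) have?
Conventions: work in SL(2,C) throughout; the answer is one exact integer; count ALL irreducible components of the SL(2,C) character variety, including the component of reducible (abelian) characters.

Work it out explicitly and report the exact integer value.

For T(13,31): irreducibility forces the central element u^13 = v^31 to one of +I, -I.
This locks tr(u) to 2*cos(pi*alpha/13), alpha in 1..12, and tr(v) to 2*cos(pi*beta/31), beta in 1..30, on each component of irreducible characters.
The two central values (-1)^alpha I and (-1)^beta I must be the same matrix, so alpha and beta share a parity.
count pairs: odd alpha (6 choices) x odd beta (15), plus even alpha (6) x even beta (15): 6*15 + 6*15 = 180.
components with irreducible characters: 180; plus the single component of reducible (abelian) characters: total 181.

181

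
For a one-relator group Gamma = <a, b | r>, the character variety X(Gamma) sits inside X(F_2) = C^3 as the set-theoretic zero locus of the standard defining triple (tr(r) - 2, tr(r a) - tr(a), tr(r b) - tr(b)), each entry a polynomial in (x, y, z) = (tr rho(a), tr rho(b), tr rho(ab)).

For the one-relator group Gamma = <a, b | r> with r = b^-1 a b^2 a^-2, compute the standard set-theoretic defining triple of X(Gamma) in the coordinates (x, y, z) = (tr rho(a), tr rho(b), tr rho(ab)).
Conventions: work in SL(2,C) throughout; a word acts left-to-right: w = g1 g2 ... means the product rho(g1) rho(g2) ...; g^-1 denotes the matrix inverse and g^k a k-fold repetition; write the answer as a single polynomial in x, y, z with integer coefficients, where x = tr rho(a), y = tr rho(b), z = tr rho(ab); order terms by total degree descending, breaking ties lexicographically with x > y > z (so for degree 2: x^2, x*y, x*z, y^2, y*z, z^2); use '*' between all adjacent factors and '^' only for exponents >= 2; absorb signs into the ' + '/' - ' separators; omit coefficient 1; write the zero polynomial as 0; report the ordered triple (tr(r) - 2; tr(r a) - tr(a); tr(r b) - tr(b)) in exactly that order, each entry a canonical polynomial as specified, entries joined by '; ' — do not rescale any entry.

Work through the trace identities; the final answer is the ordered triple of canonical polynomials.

-x^2*y^2*z + x^3*y + x*y^3 + x*y*z^2 - 3*x*y - z - 2; -x*y^2*z + x^2*y + y^3 + y*z^2 - x - 3*y; x*y^2 - y*z - x - y

trace(b^2) = trace(b) trace(b) - trace(1)  (reduce the b square) = y^2 - 2
trace(b^2 a) = trace(b) trace(a b) - trace(a)  (reduce the b square) = y*z - x
trace(b^2 a^-1) = trace(b^2) trace(a) - trace(b^2 a)  (eliminate a^-1) = x*y^2 - y*z - x
trace(b a b^2) = trace(b) trace(a b^2) - trace(a b)  (reduce the b square) = y^2*z - x*y - z
trace(a b a b) = trace(b a) trace(b a) - trace(1)  (split on b) = z^2 - 2
trace(a b a) = trace(a) trace(b a) - trace(b)  (reduce the a square) = x*z - y
trace(b a b^2 a) = trace(b) trace(a b a b) - trace(a b a)  (reduce the b square) = y*z^2 - x*z - y
trace(b a b^2 a^-1) = trace(b a b^2) trace(a) - trace(b a b^2 a)  (eliminate a^-1) = x*y^2*z - x^2*y - y*z^2 + y
trace(a b^2 a^-2 b) = trace(b a b^2 a^-1) trace(a) - trace(b a b^2)  (eliminate a^-1) = x^2*y^2*z - x^3*y - x*y*z^2 - y^2*z + 2*x*y + z
trace(b^-1 a b^2 a^-2) = trace(a b^2 a^-2) trace(b) - trace(a b^2 a^-2 b)  (eliminate b^-1) = -x^2*y^2*z + x^3*y + x*y^3 + x*y*z^2 - 3*x*y - z
trace(b^-1 a b^2 a^-1) = trace(a b^2 a^-1) trace(b) - trace(a b^2 a^-1 b) = -x*y^2*z + x^2*y + y^3 + y*z^2 - 3*y
assemble the triple (trace(r) - 2; trace(r a) - x; trace(r b) - y)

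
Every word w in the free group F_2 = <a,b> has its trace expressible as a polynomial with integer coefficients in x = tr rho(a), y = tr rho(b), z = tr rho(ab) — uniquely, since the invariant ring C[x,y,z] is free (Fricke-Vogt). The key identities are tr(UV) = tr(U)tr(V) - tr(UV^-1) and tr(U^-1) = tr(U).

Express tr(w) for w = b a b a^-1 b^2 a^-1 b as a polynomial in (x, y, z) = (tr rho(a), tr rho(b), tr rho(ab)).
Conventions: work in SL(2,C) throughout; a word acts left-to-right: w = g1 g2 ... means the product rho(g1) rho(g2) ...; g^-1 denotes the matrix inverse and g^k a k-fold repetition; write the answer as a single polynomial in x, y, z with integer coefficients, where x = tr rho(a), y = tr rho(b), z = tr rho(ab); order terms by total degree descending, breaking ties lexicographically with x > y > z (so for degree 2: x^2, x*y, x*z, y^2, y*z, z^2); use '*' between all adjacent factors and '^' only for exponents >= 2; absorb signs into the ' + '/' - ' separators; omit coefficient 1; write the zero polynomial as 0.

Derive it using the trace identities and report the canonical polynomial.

tr(a b^2) = tr(b) * tr(a b) - tr(a)  (reduce the b square) = y*z - x
use: tr(b a b^2) = tr(b) * tr(a b^2) - tr(a b)  (reduce the b square) = y^2*z - x*y - z
tr(a b^4) = tr(b) * tr(b a b^2) - tr(b a b)  (reduce the b square) = y^3*z - x*y^2 - 2*y*z + x
tr(b^4 a b) = tr(b) * tr(a b^4) - tr(a b^3)  (reduce the b square) = y^4*z - x*y^3 - 3*y^2*z + 2*x*y + z
apply: tr(a b a b) = tr(a b) * tr(a b) - tr(1)  (split on a) = z^2 - 2
tr(a b a) = tr(a) * tr(b a) - tr(b)  (reduce the a square) = x*z - y
use: tr(b a b a b) = tr(b) * tr(a b a b) - tr(a b a)  (reduce the b square) = y*z^2 - x*z - y
use: tr(b^2 a b a b) = tr(b) * tr(b a b a b) - tr(b a b a)  (reduce the b square) = y^2*z^2 - x*y*z - y^2 - z^2 + 2
tr(b^4 a b a) = tr(b) * tr(b^2 a b a b) - tr(b^2 a b a)  (reduce the b square) = y^3*z^2 - x*y^2*z - y^3 - 2*y*z^2 + x*z + 3*y
use: tr(b^2 a b a^-1 b^2) = tr(b^4 a b) * tr(a) - tr(b^4 a b a)  (eliminate a^-1) = x*y^4*z - x^2*y^3 - y^3*z^2 - 2*x*y^2*z + 2*x^2*y + y^3 + 2*y*z^2 - 3*y
tr(b^2) = tr(b) * tr(b) - tr(1)  (reduce the b square) = y^2 - 2
tr(a b^2 a) = tr(a) * tr(b^2 a) - tr(b^2)  (reduce the a square) = x*y*z - x^2 - y^2 + 2
tr(a b^2 a b^2) = tr(b) * tr(a b^2 a b) - tr(a b^2 a)  (reduce the b square) = y^2*z^2 - 2*x*y*z + x^2 - 2
tr(b^2 a b^2 a b) = tr(b) * tr(a b^2 a b^2) - tr(a b^2 a b)  (reduce the b square) = y^3*z^2 - 2*x*y^2*z + x^2*y - y*z^2 + x*z - y
tr(a b a b a b) = tr(a b a b) * tr(a b) - tr(b a)  (split on a) = z^3 - 3*z
use: tr(a b a b a) = tr(a) * tr(b a b a) - tr(b a b)  (reduce the a square) = x*z^2 - y*z - x
apply: tr(a b^2 a b a b) = tr(b) * tr(a b a b a b) - tr(a b a b a)  (reduce the b square) = y*z^3 - x*z^2 - 2*y*z + x
tr(a b^2 a b a) = tr(a) * tr(b^2 a b a) - tr(b^2 a b)  (reduce the a square) = x*y*z^2 - x^2*z - y^2*z + z
apply: tr(b^2 a b^2 a b a) = tr(b) * tr(a b^2 a b a b) - tr(a b^2 a b a)  (reduce the b square) = y^2*z^3 - 2*x*y*z^2 + x^2*z - y^2*z + x*y - z
use: tr(b^2 a b a^-1 b^2 a) = tr(b^2 a b^2 a b) * tr(a) - tr(b^2 a b^2 a b a)  (eliminate a^-1) = x*y^3*z^2 - 2*x^2*y^2*z - y^2*z^3 + x^3*y + x*y*z^2 + y^2*z - 2*x*y + z
tr(b a b a^-1 b^2 a^-1 b) = tr(b^2 a b a^-1 b^2) * tr(a) - tr(b^2 a b a^-1 b^2 a)  (eliminate a^-1) = x^2*y^4*z - x^3*y^3 - 2*x*y^3*z^2 + y^2*z^3 + x^3*y + x*y^3 + x*y*z^2 - y^2*z - x*y - z

x^2*y^4*z - x^3*y^3 - 2*x*y^3*z^2 + y^2*z^3 + x^3*y + x*y^3 + x*y*z^2 - y^2*z - x*y - z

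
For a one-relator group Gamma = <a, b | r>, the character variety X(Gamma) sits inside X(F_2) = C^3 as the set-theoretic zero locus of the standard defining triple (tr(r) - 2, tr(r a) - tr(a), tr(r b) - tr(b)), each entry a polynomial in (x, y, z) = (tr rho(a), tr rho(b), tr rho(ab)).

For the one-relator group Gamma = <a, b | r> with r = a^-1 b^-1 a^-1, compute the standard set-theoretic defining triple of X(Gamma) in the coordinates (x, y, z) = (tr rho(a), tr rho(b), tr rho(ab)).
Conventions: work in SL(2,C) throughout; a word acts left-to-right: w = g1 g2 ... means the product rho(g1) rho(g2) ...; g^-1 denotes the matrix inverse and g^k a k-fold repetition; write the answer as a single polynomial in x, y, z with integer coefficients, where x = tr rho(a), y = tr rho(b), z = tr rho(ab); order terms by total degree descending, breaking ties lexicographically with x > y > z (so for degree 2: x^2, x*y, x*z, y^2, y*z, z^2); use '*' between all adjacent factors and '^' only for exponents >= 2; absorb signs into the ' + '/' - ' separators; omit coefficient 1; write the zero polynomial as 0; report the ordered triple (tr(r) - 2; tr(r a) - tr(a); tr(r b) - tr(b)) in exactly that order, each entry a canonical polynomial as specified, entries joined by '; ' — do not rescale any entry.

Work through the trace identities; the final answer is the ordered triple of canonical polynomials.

tr(a^-1) = tr(a) = x
tr(a^-1 b) = tr(b) tr(a) - tr(b a) = x*y - z
and tr(a^-1 b^-1) = tr(a^-1) tr(b) - tr(a^-1 b) = z
tr(a^-1 b^-1 a^-1) = tr(a^-1 b^-1) tr(a) - tr(a^-1 b^-1 a) = x*z - y
next, tr(b a b) = tr(b) tr(a b) - tr(a)   [square of b] = y*z - x
next, tr(b a b a) = tr(b a) tr(b a) - tr(1)   [split at a repeated b] = z^2 - 2
next, tr(a b a^-1 b) = tr(b a b) tr(a) - tr(b a b a)   [inverse elimination on a] = x*y*z - x^2 - z^2 + 2
next, tr(b a^-1 b^-1 a) = tr(a b a^-1) tr(b) - tr(a b a^-1 b)   [inverse elimination on b] = -x*y*z + x^2 + y^2 + z^2 - 2
and tr(a^-1 b^-1 a^-1 b) = tr(b a^-1 b^-1) tr(a) - tr(b a^-1 b^-1 a)   [inverse elimination on a] = x*y*z - y^2 - z^2 + 2
assemble the triple (tr(r) - 2; tr(r a) - x; tr(r b) - y)

x*z - y - 2; -x + z; x*y*z - y^2 - z^2 - y + 2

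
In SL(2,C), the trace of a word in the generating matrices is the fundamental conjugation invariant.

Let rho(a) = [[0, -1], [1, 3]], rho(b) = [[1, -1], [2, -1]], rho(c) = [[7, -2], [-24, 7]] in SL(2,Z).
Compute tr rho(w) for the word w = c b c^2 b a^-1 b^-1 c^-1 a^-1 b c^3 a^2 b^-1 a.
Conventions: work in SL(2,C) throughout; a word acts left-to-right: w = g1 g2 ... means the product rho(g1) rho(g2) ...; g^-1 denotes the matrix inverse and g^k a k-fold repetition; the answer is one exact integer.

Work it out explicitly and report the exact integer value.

rho(c) = [[7, -2], [-24, 7]]
... * rho(b) = [[1, -1], [2, -1]]  ->  [[3, -5], [-10, 17]]
... * rho(c) = [[7, -2], [-24, 7]]  ->  [[141, -41], [-478, 139]]
... * rho(c) = [[7, -2], [-24, 7]]  ->  [[1971, -569], [-6682, 1929]]
... * rho(b) = [[1, -1], [2, -1]]  ->  [[833, -1402], [-2824, 4753]]
... * rho(a^-1) = [[3, 1], [-1, 0]]  ->  [[3901, 833], [-13225, -2824]]
... * rho(b^-1) = [[-1, 1], [-2, 1]]  ->  [[-5567, 4734], [18873, -16049]]
... * rho(c^-1) = [[7, 2], [24, 7]]  ->  [[74647, 22004], [-253065, -74597]]
... * rho(a^-1) = [[3, 1], [-1, 0]]  ->  [[201937, 74647], [-684598, -253065]]
... * rho(b) = [[1, -1], [2, -1]]  ->  [[351231, -276584], [-1190728, 937663]]
... * rho(c) = [[7, -2], [-24, 7]]  ->  [[9096633, -2638550], [-30839008, 8945097]]
... * rho(c) = [[7, -2], [-24, 7]]  ->  [[127001631, -36663116], [-430555384, 124293695]]
... * rho(c) = [[7, -2], [-24, 7]]  ->  [[1768926201, -510645074], [-5996936368, 1731166633]]
... * rho(a) = [[0, -1], [1, 3]]  ->  [[-510645074, -3300861423], [1731166633, 11190436267]]
... * rho(a) = [[0, -1], [1, 3]]  ->  [[-3300861423, -9391939195], [11190436267, 31840142168]]
... * rho(b^-1) = [[-1, 1], [-2, 1]]  ->  [[22084739813, -12692800618], [-74870720603, 43030578435]]
... * rho(a) = [[0, -1], [1, 3]]  ->  [[-12692800618, -60163141667], [43030578435, 203962455908]]
tr = -12692800618 + 203962455908 = 191269655290

191269655290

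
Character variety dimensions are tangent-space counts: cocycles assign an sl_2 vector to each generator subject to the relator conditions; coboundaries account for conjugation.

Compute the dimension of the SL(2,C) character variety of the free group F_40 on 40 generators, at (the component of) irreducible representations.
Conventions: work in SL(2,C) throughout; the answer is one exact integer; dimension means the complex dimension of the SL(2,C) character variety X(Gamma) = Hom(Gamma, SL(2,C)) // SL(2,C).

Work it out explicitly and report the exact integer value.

117

The free group F_40: 40 generators, no relators.
Z^1(Gamma, Ad rho) = (sl_2)^40: a cocycle is a free choice of one sl_2 vector per generator, so dim Z^1 = 3*40 = 120.
Irreducibility makes the coboundary map sl_2 -> Z^1 injective (trivial centralizer), so dim B^1 = 3.
dim X = dim H^1 = dim Z^1 - dim B^1 = 120 - 3 = 117.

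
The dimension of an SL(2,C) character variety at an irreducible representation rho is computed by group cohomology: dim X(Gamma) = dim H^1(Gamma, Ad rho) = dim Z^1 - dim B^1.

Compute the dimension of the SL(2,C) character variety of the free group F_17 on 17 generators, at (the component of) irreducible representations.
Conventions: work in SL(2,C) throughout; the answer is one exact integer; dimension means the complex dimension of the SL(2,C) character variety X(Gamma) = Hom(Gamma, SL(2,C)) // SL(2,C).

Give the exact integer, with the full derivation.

48

Here Gamma is free of rank 17 — no relator constrains a cocycle.
So Z^1 = (sl_2)^17 in full: dim Z^1 = 51.
At an irreducible rho the centralizer of the image in sl_2 is 0, so the coboundary map sl_2 -> Z^1 is injective: dim B^1 = 3.
dim X = dim H^1 = dim Z^1 - dim B^1 = 51 - 3 = 48.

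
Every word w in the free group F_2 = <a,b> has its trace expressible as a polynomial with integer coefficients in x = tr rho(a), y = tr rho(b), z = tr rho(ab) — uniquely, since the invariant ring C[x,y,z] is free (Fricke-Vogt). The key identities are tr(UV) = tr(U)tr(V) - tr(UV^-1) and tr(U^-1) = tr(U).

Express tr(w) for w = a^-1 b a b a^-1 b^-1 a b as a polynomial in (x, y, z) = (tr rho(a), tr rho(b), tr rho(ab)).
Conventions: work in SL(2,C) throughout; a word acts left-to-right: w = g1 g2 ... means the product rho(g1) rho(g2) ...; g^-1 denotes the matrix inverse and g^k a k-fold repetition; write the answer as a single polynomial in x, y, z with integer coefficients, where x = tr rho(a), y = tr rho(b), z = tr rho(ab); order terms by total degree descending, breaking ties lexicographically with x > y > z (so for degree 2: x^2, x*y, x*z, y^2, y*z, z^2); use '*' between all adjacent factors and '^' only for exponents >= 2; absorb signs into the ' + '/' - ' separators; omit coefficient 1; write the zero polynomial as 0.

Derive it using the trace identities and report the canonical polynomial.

-x^2*y^2*z^2 + 2*x^3*y*z + x*y^3*z + 2*x*y*z^3 - x^4 - x^2*y^2 - 2*x^2*z^2 - y^2*z^2 - z^4 - 4*x*y*z + 4*x^2 + y^2 + 4*z^2 - 2

so tr(b^2 a) = tr(b)*tr(a b) - tr(a) = y*z - x
so tr(b^2) = tr(b)*tr(b) - tr(1) = y^2 - 2
reduce: tr(a b^2 a) = tr(a)*tr(b^2 a) - tr(b^2) = x*y*z - x^2 - y^2 + 2
so tr(a b a b) = tr(a b)*tr(a b) - tr(1) = z^2 - 2
so tr(a b a) = tr(a)*tr(b a) - tr(b) = x*z - y
reduce: tr(b^2 a b a) = tr(b)*tr(a b a b) - tr(a b a) = y*z^2 - x*z - y
reduce: tr(b^2 a b) = tr(b)*tr(a b^2) - tr(a b) = y^2*z - x*y - z
reduce: tr(a b^2 a b a) = tr(a)*tr(b^2 a b a) - tr(b^2 a b) = x*y*z^2 - x^2*z - y^2*z + z
so tr(a b a b a b) = tr(a b a b)*tr(a b) - tr(b a) = z^3 - 3*z
so tr(a b a b a) = tr(a)*tr(b a b a) - tr(b a b) = x*z^2 - y*z - x
tr(a b^2 a b a b) = tr(b)*tr(a b a b a b) - tr(a b a b a) = y*z^3 - x*z^2 - 2*y*z + x
tr(b^-1 a b^2 a b a) = tr(a b^2 a b a)*tr(b) - tr(a b^2 a b a b) = x*y^2*z^2 - x^2*y*z - y^3*z - y*z^3 + x*z^2 + 3*y*z - x
so tr(b a b a^-1 b^-1 a b) = tr(b^-1 a b^2 a b)*tr(a) - tr(b^-1 a b^2 a b a) = -x*y^2*z^2 + 2*x^2*y*z + y^3*z + y*z^3 - x^3 - x*y^2 - x*z^2 - 3*y*z + 3*x
tr(a b a b a b a) = tr(a)*tr(b a b a b a) - tr(b a b a b) = x*z^3 - y*z^2 - 2*x*z + y
reduce: tr(a b a b a b a b) = tr(a b a b)*tr(a b a b) - tr(1) = z^4 - 4*z^2 + 2
tr(b^-1 a b a b a b a) = tr(a b a b a b a)*tr(b) - tr(a b a b a b a b) = x*y*z^3 - y^2*z^2 - z^4 - 2*x*y*z + y^2 + 4*z^2 - 2
tr(b a b a^-1 b^-1 a b a) = tr(b^-1 a b a b a b)*tr(a) - tr(b^-1 a b a b a b a) = -x*y*z^3 + x^2*z^2 + y^2*z^2 + z^4 + x*y*z - x^2 - y^2 - 4*z^2 + 2
reduce: tr(a^-1 b a b a^-1 b^-1 a b) = tr(b a b a^-1 b^-1 a b)*tr(a) - tr(b a b a^-1 b^-1 a b a) = -x^2*y^2*z^2 + 2*x^3*y*z + x*y^3*z + 2*x*y*z^3 - x^4 - x^2*y^2 - 2*x^2*z^2 - y^2*z^2 - z^4 - 4*x*y*z + 4*x^2 + y^2 + 4*z^2 - 2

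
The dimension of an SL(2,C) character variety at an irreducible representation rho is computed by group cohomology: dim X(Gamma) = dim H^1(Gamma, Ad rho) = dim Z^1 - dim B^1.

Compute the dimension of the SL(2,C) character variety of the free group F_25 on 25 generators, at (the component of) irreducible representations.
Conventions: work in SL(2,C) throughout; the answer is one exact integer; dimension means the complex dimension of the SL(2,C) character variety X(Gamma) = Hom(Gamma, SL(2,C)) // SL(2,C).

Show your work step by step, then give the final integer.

Gamma = F_25 has 25 generators and no relators.
A cocycle picks one sl_2 vector per generator freely, giving dim Z^1 = 3*25 = 75.
dim B^1 = 3: the coboundary map is injective because an irreducible image has centralizer 0 in sl_2.
dim H^1 = 75 - 3 = 72, which is dim X.

72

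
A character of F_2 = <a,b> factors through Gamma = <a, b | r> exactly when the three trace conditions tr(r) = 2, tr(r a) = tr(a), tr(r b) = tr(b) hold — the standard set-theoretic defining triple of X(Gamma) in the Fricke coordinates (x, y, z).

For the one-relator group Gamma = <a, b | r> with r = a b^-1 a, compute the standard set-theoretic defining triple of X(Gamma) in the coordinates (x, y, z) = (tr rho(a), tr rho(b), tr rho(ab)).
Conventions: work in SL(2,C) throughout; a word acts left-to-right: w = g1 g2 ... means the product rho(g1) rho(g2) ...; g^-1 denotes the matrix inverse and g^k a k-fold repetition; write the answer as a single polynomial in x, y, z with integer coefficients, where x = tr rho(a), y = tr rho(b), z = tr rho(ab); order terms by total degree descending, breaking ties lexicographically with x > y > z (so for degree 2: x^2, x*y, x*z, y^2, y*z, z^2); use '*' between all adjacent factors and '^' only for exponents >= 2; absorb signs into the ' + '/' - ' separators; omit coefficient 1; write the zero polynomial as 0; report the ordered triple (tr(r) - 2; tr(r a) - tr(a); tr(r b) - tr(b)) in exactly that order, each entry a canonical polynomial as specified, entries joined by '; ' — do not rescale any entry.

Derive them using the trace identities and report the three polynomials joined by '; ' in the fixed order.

x^2*y - x*z - y - 2; x^3*y - x^2*z - 2*x*y - x + z; x*y*z - y^2 - z^2 - y + 2

tr(a^2) = tr(a)*tr(a) - tr(1)  (reduce the a square) = x^2 - 2
use: tr(a^2 b) = tr(a)*tr(b a) - tr(b)  (reduce the a square) = x*z - y
apply: tr(a b^-1 a) = tr(a^2)*tr(b) - tr(a^2 b)  (eliminate b^-1) = x^2*y - x*z - y
tr(a^3) = tr(a)*tr(a^2) - tr(a)   [square of a] = x^3 - 3*x
tr(a^3 b) = tr(a)*tr(b a^2) - tr(b a)   [square of a] = x^2*z - x*y - z
tr(a b^-1 a^2) = tr(a^3)*tr(b) - tr(a^3 b)   [inverse elimination on b] = x^3*y - x^2*z - 2*x*y + z
tr(a b a b) = tr(a b)*tr(a b) - tr(1)  (split on a) = z^2 - 2
apply: tr(a b^-1 a b) = tr(a b a)*tr(b) - tr(a b a b)  (eliminate b^-1) = x*y*z - y^2 - z^2 + 2
assemble the triple (tr(r) - 2; tr(r a) - x; tr(r b) - y)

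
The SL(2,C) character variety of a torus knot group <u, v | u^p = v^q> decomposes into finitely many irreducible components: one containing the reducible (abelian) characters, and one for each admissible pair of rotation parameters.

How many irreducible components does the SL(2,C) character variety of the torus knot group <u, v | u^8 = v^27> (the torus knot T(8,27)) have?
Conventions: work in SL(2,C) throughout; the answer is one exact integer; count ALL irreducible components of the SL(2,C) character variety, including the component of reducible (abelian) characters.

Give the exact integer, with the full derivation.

92

Gamma = < u, v | u^8 = v^27 > (torus knot T(8,27)); the central element u^8 = v^27 acts as +I or -I in any irreducible SL(2,C) representation.
On an irreducible component, tr(u) is locked at 2*cos(pi*alpha/8) for some alpha in 1..7, and tr(v) at 2*cos(pi*beta/27) for some beta in 1..26.
u^8 = (-1)^alpha I and v^27 = (-1)^beta I must agree, so alpha and beta have equal parity.
count pairs: odd alpha (4 choices) x odd beta (13), plus even alpha (3) x even beta (13): 4*13 + 3*13 = 91.
That is 91 components of irreducible characters, and with the reducible (abelian) component the total is 92.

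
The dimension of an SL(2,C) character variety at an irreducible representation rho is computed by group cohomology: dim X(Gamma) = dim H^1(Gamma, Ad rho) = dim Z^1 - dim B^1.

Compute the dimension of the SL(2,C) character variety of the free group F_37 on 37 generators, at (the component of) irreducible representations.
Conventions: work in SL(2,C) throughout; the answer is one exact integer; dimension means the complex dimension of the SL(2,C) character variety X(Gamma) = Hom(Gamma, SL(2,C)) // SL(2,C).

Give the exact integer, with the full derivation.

108

Gamma = F_37 has 37 generators and no relators.
So Z^1 = (sl_2)^37 in full: dim Z^1 = 111.
dim B^1 = 3: the coboundary map is injective because an irreducible image has centralizer 0 in sl_2.
dim H^1 = 111 - 3 = 108, which is dim X.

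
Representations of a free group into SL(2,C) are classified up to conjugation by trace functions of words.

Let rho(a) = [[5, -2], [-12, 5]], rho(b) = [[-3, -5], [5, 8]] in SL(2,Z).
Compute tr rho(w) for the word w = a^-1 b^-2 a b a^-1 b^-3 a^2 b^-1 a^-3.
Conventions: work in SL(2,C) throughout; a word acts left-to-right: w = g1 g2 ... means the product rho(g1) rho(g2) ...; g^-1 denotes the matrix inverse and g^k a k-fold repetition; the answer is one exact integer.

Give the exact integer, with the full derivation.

-4686569956215

rho(a^-1) = [[5, 2], [12, 5]]
... * rho(b^-1) = [[8, 5], [-5, -3]]  ->  [[30, 19], [71, 45]]
... * rho(b^-1) = [[8, 5], [-5, -3]]  ->  [[145, 93], [343, 220]]
... * rho(a) = [[5, -2], [-12, 5]]  ->  [[-391, 175], [-925, 414]]
... * rho(b) = [[-3, -5], [5, 8]]  ->  [[2048, 3355], [4845, 7937]]
... * rho(a^-1) = [[5, 2], [12, 5]]  ->  [[50500, 20871], [119469, 49375]]
... * rho(b^-1) = [[8, 5], [-5, -3]]  ->  [[299645, 189887], [708877, 449220]]
... * rho(b^-1) = [[8, 5], [-5, -3]]  ->  [[1447725, 928564], [3424916, 2196725]]
... * rho(b^-1) = [[8, 5], [-5, -3]]  ->  [[6938980, 4452933], [16415703, 10534405]]
... * rho(a) = [[5, -2], [-12, 5]]  ->  [[-18740296, 8386705], [-44334345, 19840619]]
... * rho(a) = [[5, -2], [-12, 5]]  ->  [[-194341940, 79414117], [-459759153, 187871785]]
... * rho(b^-1) = [[8, 5], [-5, -3]]  ->  [[-1951806105, -1209952051], [-4617432149, -2862411120]]
... * rho(a^-1) = [[5, 2], [12, 5]]  ->  [[-24278455137, -9953372465], [-57436094185, -23546919898]]
... * rho(a^-1) = [[5, 2], [12, 5]]  ->  [[-240832745265, -98323772599], [-569743509701, -232606787860]]
... * rho(a^-1) = [[5, 2], [12, 5]]  ->  [[-2384048997513, -973284353525], [-5639999002825, -2302520958702]]
tr = -2384048997513 + -2302520958702 = -4686569956215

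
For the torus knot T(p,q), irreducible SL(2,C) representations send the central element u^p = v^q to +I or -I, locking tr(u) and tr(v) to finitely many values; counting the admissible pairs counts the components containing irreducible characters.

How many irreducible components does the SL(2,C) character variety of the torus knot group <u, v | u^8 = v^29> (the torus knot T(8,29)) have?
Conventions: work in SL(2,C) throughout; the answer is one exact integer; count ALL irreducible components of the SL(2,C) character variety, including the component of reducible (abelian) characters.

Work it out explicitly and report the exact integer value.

Gamma = < u, v | u^8 = v^29 > (torus knot T(8,29)); the central element u^8 = v^29 acts as +I or -I in any irreducible SL(2,C) representation.
This locks tr(u) to 2*cos(pi*alpha/8), alpha in 1..7, and tr(v) to 2*cos(pi*beta/29), beta in 1..28, on each component of irreducible characters.
The two central values (-1)^alpha I and (-1)^beta I must be the same matrix, so alpha and beta share a parity.
Counting: 4 odd alphas x 14 odd betas + 3 even alphas x 14 even betas = 56 + 42 = 98.
Total: 98 irreducible-character components + 1 reducible (abelian) component = 99.

99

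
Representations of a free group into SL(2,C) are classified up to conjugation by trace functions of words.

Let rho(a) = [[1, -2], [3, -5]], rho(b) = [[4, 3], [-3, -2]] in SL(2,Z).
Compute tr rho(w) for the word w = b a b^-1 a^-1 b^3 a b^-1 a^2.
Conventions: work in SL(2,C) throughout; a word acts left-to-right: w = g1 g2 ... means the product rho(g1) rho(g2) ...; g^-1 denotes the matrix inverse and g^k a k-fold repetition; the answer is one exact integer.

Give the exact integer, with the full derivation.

rho(b) = [[4, 3], [-3, -2]]
... * rho(a) = [[1, -2], [3, -5]]  ->  [[13, -23], [-9, 16]]
... * rho(b^-1) = [[-2, -3], [3, 4]]  ->  [[-95, -131], [66, 91]]
... * rho(a^-1) = [[-5, 2], [-3, 1]]  ->  [[868, -321], [-603, 223]]
... * rho(b) = [[4, 3], [-3, -2]]  ->  [[4435, 3246], [-3081, -2255]]
... * rho(b) = [[4, 3], [-3, -2]]  ->  [[8002, 6813], [-5559, -4733]]
... * rho(b) = [[4, 3], [-3, -2]]  ->  [[11569, 10380], [-8037, -7211]]
... * rho(a) = [[1, -2], [3, -5]]  ->  [[42709, -75038], [-29670, 52129]]
... * rho(b^-1) = [[-2, -3], [3, 4]]  ->  [[-310532, -428279], [215727, 297526]]
... * rho(a) = [[1, -2], [3, -5]]  ->  [[-1595369, 2762459], [1108305, -1919084]]
... * rho(a) = [[1, -2], [3, -5]]  ->  [[6692008, -10621557], [-4648947, 7378810]]
tr = 6692008 + 7378810 = 14070818

14070818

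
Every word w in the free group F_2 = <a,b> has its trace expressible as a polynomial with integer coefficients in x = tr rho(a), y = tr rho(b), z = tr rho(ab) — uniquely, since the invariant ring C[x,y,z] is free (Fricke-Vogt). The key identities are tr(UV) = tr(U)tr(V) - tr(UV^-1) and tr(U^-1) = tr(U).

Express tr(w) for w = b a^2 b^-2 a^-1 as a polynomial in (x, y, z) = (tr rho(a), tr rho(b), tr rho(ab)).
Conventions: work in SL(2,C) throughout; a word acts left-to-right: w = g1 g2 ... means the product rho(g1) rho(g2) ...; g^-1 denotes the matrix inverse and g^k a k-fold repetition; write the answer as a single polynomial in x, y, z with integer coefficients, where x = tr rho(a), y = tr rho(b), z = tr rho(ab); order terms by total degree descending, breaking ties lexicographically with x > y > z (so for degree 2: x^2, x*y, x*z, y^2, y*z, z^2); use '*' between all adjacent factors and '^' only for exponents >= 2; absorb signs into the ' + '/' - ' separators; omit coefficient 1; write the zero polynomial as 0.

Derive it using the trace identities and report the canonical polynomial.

-x^2*y^2*z + x^3*y + x*y^3 + x*y*z^2 - 3*x*y - z

trace(a^2) = trace(a) trace(a) - trace(1) = x^2 - 2
trace(a^2 b) = trace(a) trace(b a) - trace(b) = x*z - y
trace(a^2 b^-1) = trace(a^2) trace(b) - trace(a^2 b) = x^2*y - x*z - y
trace(a b a^2) = trace(a) trace(a b a) - trace(a b) = x^2*z - x*y - z
trace(b a b a) = trace(a b) trace(a b) - trace(1)   [split at repeated a] = z^2 - 2
trace(b a b) = trace(b) trace(a b) - trace(a) = y*z - x
trace(a b a^2 b) = trace(a) trace(b a b a) - trace(b a b) = x*z^2 - y*z - x
trace(b^-1 a b a^2) = trace(a b a^2) trace(b) - trace(a b a^2 b) = x^2*y*z - x*y^2 - x*z^2 + x
trace(b a^2 b^-2 a) = trace(b^-1 a b a^2) trace(b) - trace(b^-1 a b a^2 b) = x^2*y^2*z - x*y^3 - x*y*z^2 - x^2*z + 2*x*y + z
trace(b a^2 b^-2 a^-1) = trace(b a^2 b^-2) trace(a) - trace(b a^2 b^-2 a) = -x^2*y^2*z + x^3*y + x*y^3 + x*y*z^2 - 3*x*y - z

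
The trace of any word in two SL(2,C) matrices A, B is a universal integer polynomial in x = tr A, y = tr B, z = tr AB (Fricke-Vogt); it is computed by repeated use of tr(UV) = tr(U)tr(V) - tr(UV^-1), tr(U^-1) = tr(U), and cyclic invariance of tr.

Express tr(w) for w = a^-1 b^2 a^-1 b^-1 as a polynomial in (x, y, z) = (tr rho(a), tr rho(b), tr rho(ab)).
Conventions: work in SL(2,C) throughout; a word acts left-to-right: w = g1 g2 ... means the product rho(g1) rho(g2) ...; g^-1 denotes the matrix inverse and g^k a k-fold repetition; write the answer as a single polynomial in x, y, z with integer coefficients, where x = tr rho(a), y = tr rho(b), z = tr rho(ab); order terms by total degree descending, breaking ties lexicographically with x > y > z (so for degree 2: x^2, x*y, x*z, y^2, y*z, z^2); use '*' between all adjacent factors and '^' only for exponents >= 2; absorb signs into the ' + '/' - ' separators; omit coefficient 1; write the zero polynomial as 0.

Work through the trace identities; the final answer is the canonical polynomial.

x*y^2*z - y^3 - y*z^2 - x*z + 3*y

use: tr(b a^-1) = tr(b) * tr(a) - tr(b a) = x*y - z
use: tr(a^2 b) = tr(a) * tr(b a) - tr(b) = x*z - y
use: tr(a^2) = tr(a) * tr(a) - tr(1) = x^2 - 2
use: tr(a b^2 a) = tr(b) * tr(a^2 b) - tr(a^2) = x*y*z - x^2 - y^2 + 2
tr(a b a b) = tr(b a) * tr(b a) - tr(1) = z^2 - 2
tr(a b^2 a b) = tr(b) * tr(a b a b) - tr(a b a) = y*z^2 - x*z - y
apply: tr(b^-1 a b^2 a) = tr(a b^2 a) * tr(b) - tr(a b^2 a b) = x*y^2*z - x^2*y - y^3 - y*z^2 + x*z + 3*y
tr(b^2 a^-1 b^-1 a) = tr(b^-1 a b^2) * tr(a) - tr(b^-1 a b^2 a) = -x*y^2*z + x^2*y + y^3 + y*z^2 - 3*y
tr(a^-1 b^2 a^-1 b^-1) = tr(b^2 a^-1 b^-1) * tr(a) - tr(b^2 a^-1 b^-1 a) = x*y^2*z - y^3 - y*z^2 - x*z + 3*y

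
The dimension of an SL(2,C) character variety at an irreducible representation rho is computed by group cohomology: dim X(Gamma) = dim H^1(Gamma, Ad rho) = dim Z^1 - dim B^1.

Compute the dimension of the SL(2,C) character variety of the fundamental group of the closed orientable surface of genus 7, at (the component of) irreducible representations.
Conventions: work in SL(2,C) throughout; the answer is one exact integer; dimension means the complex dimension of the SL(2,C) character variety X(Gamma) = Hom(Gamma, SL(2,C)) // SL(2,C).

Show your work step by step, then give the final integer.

36

pi_1 of the closed genus-7 surface has 14 generators bound by the single product-of-commutators relator.
A cocycle assigns one sl_2 vector per generator subject to the relator condition d_2(z) = 0: dim of the unconstrained space is 3*2g = 42.
d_2 is surjective at irreducible rho (its cokernel H^2 is dual to H^0 = 0), so dim Z^1 = 42 - 3 = 39.
Coboundaries contribute dim B^1 = 3 (injective at irreducible rho).
dim H^1 = 39 - 3 = 36 = dim X.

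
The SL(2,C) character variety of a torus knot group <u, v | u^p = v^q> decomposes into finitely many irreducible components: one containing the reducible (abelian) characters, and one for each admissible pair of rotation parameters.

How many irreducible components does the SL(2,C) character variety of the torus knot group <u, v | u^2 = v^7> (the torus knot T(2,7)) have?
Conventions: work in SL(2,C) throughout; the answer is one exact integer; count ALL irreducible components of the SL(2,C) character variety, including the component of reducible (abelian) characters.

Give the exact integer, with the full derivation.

In the torus knot group T(2,7), u^2 = v^7 is central, so an irreducible representation sends it to +I or -I (Schur).
On an irreducible component, tr(u) is locked at 2*cos(pi*alpha/2) for some alpha in 1..1, and tr(v) at 2*cos(pi*beta/7) for some beta in 1..6.
Consistency of u^2 = (-1)^alpha I with v^7 = (-1)^beta I forces alpha = beta (mod 2).
count pairs: odd alpha (1 choices) x odd beta (3), plus even alpha (0) x even beta (3): 1*3 + 0*3 = 3.
components with irreducible characters: 3; plus the single component of reducible (abelian) characters: total 4.

4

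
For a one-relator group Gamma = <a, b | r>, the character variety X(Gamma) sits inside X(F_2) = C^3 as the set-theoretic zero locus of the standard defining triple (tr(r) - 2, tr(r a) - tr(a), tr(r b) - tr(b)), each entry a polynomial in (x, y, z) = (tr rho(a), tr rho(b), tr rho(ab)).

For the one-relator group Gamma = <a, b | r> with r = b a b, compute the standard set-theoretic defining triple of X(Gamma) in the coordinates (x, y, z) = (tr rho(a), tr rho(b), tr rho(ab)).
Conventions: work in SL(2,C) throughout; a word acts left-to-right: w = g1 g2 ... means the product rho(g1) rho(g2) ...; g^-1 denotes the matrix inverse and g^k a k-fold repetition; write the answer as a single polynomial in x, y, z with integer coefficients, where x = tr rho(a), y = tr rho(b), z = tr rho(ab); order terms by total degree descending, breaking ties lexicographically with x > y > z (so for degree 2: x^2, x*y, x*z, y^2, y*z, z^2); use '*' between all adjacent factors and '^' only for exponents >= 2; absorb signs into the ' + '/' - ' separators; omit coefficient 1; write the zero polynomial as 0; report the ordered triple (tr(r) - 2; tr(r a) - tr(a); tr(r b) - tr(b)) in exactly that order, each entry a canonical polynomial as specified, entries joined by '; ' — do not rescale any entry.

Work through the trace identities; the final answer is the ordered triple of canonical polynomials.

tr(b a b) = tr(b) tr(a b) - tr(a)   [square of b] = y*z - x
use: tr(b a b a) = tr(b a) tr(b a) - tr(1) = z^2 - 2
apply: tr(b a b^2) = tr(b) tr(a b^2) - tr(a b) = y^2*z - x*y - z
assemble the triple (tr(r) - 2; tr(r a) - x; tr(r b) - y)

y*z - x - 2; z^2 - x - 2; y^2*z - x*y - y - z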